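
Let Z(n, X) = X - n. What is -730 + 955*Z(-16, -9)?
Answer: 5955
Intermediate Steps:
-730 + 955*Z(-16, -9) = -730 + 955*(-9 - 1*(-16)) = -730 + 955*(-9 + 16) = -730 + 955*7 = -730 + 6685 = 5955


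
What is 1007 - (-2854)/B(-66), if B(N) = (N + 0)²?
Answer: 2194673/2178 ≈ 1007.7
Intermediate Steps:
B(N) = N²
1007 - (-2854)/B(-66) = 1007 - (-2854)/((-66)²) = 1007 - (-2854)/4356 = 1007 - 1*(-1427/2178) = 1007 + 1427/2178 = 2194673/2178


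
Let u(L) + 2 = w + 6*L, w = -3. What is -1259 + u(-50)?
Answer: -1564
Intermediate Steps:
u(L) = -5 + 6*L (u(L) = -2 + (-3 + 6*L) = -5 + 6*L)
-1259 + u(-50) = -1259 + (-5 + 6*(-50)) = -1259 + (-5 - 300) = -1259 - 305 = -1564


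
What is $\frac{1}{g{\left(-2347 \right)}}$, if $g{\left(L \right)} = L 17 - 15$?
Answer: $- \frac{1}{39914} \approx -2.5054 \cdot 10^{-5}$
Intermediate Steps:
$g{\left(L \right)} = -15 + 17 L$ ($g{\left(L \right)} = 17 L - 15 = -15 + 17 L$)
$\frac{1}{g{\left(-2347 \right)}} = \frac{1}{-15 + 17 \left(-2347\right)} = \frac{1}{-15 - 39899} = \frac{1}{-39914} = - \frac{1}{39914}$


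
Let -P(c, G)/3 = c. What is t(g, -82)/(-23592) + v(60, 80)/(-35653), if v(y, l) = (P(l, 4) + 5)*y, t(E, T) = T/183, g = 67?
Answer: 30438680573/76962990204 ≈ 0.39550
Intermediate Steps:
P(c, G) = -3*c
t(E, T) = T/183 (t(E, T) = T*(1/183) = T/183)
v(y, l) = y*(5 - 3*l) (v(y, l) = (-3*l + 5)*y = (5 - 3*l)*y = y*(5 - 3*l))
t(g, -82)/(-23592) + v(60, 80)/(-35653) = ((1/183)*(-82))/(-23592) + (60*(5 - 3*80))/(-35653) = -82/183*(-1/23592) + (60*(5 - 240))*(-1/35653) = 41/2158668 + (60*(-235))*(-1/35653) = 41/2158668 - 14100*(-1/35653) = 41/2158668 + 14100/35653 = 30438680573/76962990204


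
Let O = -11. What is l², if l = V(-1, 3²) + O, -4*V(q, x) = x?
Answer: 2809/16 ≈ 175.56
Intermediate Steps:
V(q, x) = -x/4
l = -53/4 (l = -¼*3² - 11 = -¼*9 - 11 = -9/4 - 11 = -53/4 ≈ -13.250)
l² = (-53/4)² = 2809/16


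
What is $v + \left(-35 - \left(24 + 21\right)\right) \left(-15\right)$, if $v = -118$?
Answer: $1082$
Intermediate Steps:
$v + \left(-35 - \left(24 + 21\right)\right) \left(-15\right) = -118 + \left(-35 - \left(24 + 21\right)\right) \left(-15\right) = -118 + \left(-35 - 45\right) \left(-15\right) = -118 - -1200 = -118 + 1200 = 1082$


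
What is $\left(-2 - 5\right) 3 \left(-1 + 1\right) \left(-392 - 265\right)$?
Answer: $0$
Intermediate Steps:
$\left(-2 - 5\right) 3 \left(-1 + 1\right) \left(-392 - 265\right) = \left(-7\right) 3 \cdot 0 \left(-657\right) = \left(-21\right) 0 \left(-657\right) = 0 \left(-657\right) = 0$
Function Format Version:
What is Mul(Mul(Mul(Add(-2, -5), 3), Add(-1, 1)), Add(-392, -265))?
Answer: 0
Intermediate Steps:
Mul(Mul(Mul(Add(-2, -5), 3), Add(-1, 1)), Add(-392, -265)) = Mul(Mul(Mul(-7, 3), 0), -657) = Mul(Mul(-21, 0), -657) = Mul(0, -657) = 0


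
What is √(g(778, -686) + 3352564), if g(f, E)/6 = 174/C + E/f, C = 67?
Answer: √2277336560869006/26063 ≈ 1831.0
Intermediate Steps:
g(f, E) = 1044/67 + 6*E/f (g(f, E) = 6*(174/67 + E/f) = 1044/67 + 6*E/f)
√(g(778, -686) + 3352564) = √((1044/67 + 6*(-686)/778) + 3352564) = √((1044/67 + 6*(-686)*(1/778)) + 3352564) = √((1044/67 - 2058/389) + 3352564) = √(268230/26063 + 3352564) = √(87378143762/26063) = √2277336560869006/26063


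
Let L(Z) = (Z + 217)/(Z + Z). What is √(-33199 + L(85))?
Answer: 2*I*√59962485/85 ≈ 182.2*I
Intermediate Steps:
L(Z) = (217 + Z)/(2*Z) (L(Z) = (217 + Z)/((2*Z)) = (217 + Z)*(1/(2*Z)) = (217 + Z)/(2*Z))
√(-33199 + L(85)) = √(-33199 + (½)*(217 + 85)/85) = √(-33199 + (½)*(1/85)*302) = √(-33199 + 151/85) = √(-2821764/85) = 2*I*√59962485/85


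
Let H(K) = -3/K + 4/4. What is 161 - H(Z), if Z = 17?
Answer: 2723/17 ≈ 160.18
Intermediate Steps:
H(K) = 1 - 3/K (H(K) = -3/K + 4*(1/4) = -3/K + 1 = 1 - 3/K)
161 - H(Z) = 161 - (-3 + 17)/17 = 161 - 14/17 = 2723/17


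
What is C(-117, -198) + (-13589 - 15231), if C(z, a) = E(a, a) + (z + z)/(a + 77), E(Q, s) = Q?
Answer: -3510944/121 ≈ -29016.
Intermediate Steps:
C(z, a) = a + 2*z/(77 + a) (C(z, a) = a + (z + z)/(a + 77) = a + (2*z)/(77 + a) = a + 2*z/(77 + a))
C(-117, -198) + (-13589 - 15231) = ((-198)**2 + 2*(-117) + 77*(-198))/(77 - 198) + (-13589 - 15231) = (39204 - 234 - 15246)/(-121) - 28820 = -1/121*23724 - 28820 = -23724/121 - 28820 = -3510944/121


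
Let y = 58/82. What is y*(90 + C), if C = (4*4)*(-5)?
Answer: 290/41 ≈ 7.0732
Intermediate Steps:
y = 29/41 (y = 58*(1/82) = 29/41 ≈ 0.70732)
C = -80 (C = 16*(-5) = -80)
y*(90 + C) = 29*(90 - 80)/41 = (29/41)*10 = 290/41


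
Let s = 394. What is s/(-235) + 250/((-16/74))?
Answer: -1088451/940 ≈ -1157.9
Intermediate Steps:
s/(-235) + 250/((-16/74)) = 394/(-235) + 250/((-16/74)) = 394*(-1/235) + 250/((-16*1/74)) = -394/235 + 250/(-8/37) = -394/235 + 250*(-37/8) = -394/235 - 4625/4 = -1088451/940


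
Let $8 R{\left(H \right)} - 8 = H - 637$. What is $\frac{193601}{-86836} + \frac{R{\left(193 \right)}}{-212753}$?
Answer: $- \frac{41184460991}{18474619508} \approx -2.2292$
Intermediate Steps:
$R{\left(H \right)} = - \frac{629}{8} + \frac{H}{8}$ ($R{\left(H \right)} = 1 + \frac{H - 637}{8} = 1 + \frac{-637 + H}{8} = 1 + \left(- \frac{637}{8} + \frac{H}{8}\right) = - \frac{629}{8} + \frac{H}{8}$)
$\frac{193601}{-86836} + \frac{R{\left(193 \right)}}{-212753} = \frac{193601}{-86836} + \frac{- \frac{629}{8} + \frac{1}{8} \cdot 193}{-212753} = 193601 \left(- \frac{1}{86836}\right) + \left(- \frac{629}{8} + \frac{193}{8}\right) \left(- \frac{1}{212753}\right) = - \frac{193601}{86836} - - \frac{109}{425506} = - \frac{193601}{86836} + \frac{109}{425506} = - \frac{41184460991}{18474619508}$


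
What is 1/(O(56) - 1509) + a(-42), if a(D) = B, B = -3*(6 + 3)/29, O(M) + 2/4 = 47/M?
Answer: -2282719/2450065 ≈ -0.93170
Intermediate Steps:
O(M) = -1/2 + 47/M
B = -27/29 (B = -3*9*(1/29) = -27*1/29 = -27/29 ≈ -0.93103)
a(D) = -27/29
1/(O(56) - 1509) + a(-42) = 1/((1/2)*(94 - 1*56)/56 - 1509) - 27/29 = 1/((1/2)*(1/56)*(94 - 56) - 1509) - 27/29 = 1/((1/2)*(1/56)*38 - 1509) - 27/29 = 1/(19/56 - 1509) - 27/29 = 1/(-84485/56) - 27/29 = -56/84485 - 27/29 = -2282719/2450065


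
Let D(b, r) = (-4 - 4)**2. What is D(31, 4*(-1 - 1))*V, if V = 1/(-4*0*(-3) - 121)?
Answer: -64/121 ≈ -0.52893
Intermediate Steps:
D(b, r) = 64 (D(b, r) = (-8)**2 = 64)
V = -1/121 (V = 1/(0*(-3) - 121) = 1/(0 - 121) = 1/(-121) = -1/121 ≈ -0.0082645)
D(31, 4*(-1 - 1))*V = 64*(-1/121) = -64/121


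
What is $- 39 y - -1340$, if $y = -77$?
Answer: $4343$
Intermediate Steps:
$- 39 y - -1340 = \left(-39\right) \left(-77\right) - -1340 = 3003 + 1340 = 4343$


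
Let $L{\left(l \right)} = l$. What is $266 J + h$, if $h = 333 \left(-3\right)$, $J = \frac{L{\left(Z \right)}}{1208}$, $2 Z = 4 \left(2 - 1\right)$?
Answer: $- \frac{301565}{302} \approx -998.56$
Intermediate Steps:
$Z = 2$ ($Z = \frac{4 \left(2 - 1\right)}{2} = \frac{4 \cdot 1}{2} = \frac{1}{2} \cdot 4 = 2$)
$J = \frac{1}{604}$ ($J = \frac{2}{1208} = 2 \cdot \frac{1}{1208} = \frac{1}{604} \approx 0.0016556$)
$h = -999$
$266 J + h = 266 \cdot \frac{1}{604} - 999 = \frac{133}{302} - 999 = - \frac{301565}{302}$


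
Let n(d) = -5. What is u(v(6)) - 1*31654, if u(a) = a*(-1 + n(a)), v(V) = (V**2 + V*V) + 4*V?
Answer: -32230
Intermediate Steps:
v(V) = 2*V**2 + 4*V (v(V) = (V**2 + V**2) + 4*V = 2*V**2 + 4*V)
u(a) = -6*a (u(a) = a*(-1 - 5) = a*(-6) = -6*a)
u(v(6)) - 1*31654 = -12*6*(2 + 6) - 1*31654 = -12*6*8 - 31654 = -6*96 - 31654 = -576 - 31654 = -32230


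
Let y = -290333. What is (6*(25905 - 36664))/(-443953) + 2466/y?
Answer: 17647368384/128894206349 ≈ 0.13691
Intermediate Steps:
(6*(25905 - 36664))/(-443953) + 2466/y = (6*(25905 - 36664))/(-443953) + 2466/(-290333) = (6*(-10759))*(-1/443953) + 2466*(-1/290333) = -64554*(-1/443953) - 2466/290333 = 64554/443953 - 2466/290333 = 17647368384/128894206349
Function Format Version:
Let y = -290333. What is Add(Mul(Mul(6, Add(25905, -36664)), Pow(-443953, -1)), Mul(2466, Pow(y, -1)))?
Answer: Rational(17647368384, 128894206349) ≈ 0.13691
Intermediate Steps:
Add(Mul(Mul(6, Add(25905, -36664)), Pow(-443953, -1)), Mul(2466, Pow(y, -1))) = Add(Mul(Mul(6, Add(25905, -36664)), Pow(-443953, -1)), Mul(2466, Pow(-290333, -1))) = Add(Mul(Mul(6, -10759), Rational(-1, 443953)), Mul(2466, Rational(-1, 290333))) = Add(Mul(-64554, Rational(-1, 443953)), Rational(-2466, 290333)) = Add(Rational(64554, 443953), Rational(-2466, 290333)) = Rational(17647368384, 128894206349)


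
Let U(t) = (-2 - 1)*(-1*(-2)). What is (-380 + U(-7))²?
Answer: 148996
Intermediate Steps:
U(t) = -6 (U(t) = -3*2 = -6)
(-380 + U(-7))² = (-380 - 6)² = (-386)² = 148996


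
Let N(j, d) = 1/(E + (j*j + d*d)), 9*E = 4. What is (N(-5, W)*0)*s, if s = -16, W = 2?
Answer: 0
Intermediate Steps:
E = 4/9 (E = (1/9)*4 = 4/9 ≈ 0.44444)
N(j, d) = 1/(4/9 + d**2 + j**2) (N(j, d) = 1/(4/9 + (j*j + d*d)) = 1/(4/9 + (j**2 + d**2)) = 1/(4/9 + (d**2 + j**2)) = 1/(4/9 + d**2 + j**2))
(N(-5, W)*0)*s = ((9/(4 + 9*2**2 + 9*(-5)**2))*0)*(-16) = ((9/(4 + 9*4 + 9*25))*0)*(-16) = ((9/(4 + 36 + 225))*0)*(-16) = ((9/265)*0)*(-16) = 0*(-16) = 0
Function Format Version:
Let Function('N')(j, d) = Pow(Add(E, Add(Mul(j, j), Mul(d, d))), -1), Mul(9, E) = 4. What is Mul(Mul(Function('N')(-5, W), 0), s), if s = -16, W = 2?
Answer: 0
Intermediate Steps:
E = Rational(4, 9) (E = Mul(Rational(1, 9), 4) = Rational(4, 9) ≈ 0.44444)
Function('N')(j, d) = Pow(Add(Rational(4, 9), Pow(d, 2), Pow(j, 2)), -1) (Function('N')(j, d) = Pow(Add(Rational(4, 9), Add(Mul(j, j), Mul(d, d))), -1) = Pow(Add(Rational(4, 9), Add(Pow(j, 2), Pow(d, 2))), -1) = Pow(Add(Rational(4, 9), Add(Pow(d, 2), Pow(j, 2))), -1) = Pow(Add(Rational(4, 9), Pow(d, 2), Pow(j, 2)), -1))
Mul(Mul(Function('N')(-5, W), 0), s) = Mul(Mul(Mul(9, Pow(Add(4, Mul(9, Pow(2, 2)), Mul(9, Pow(-5, 2))), -1)), 0), -16) = Mul(Mul(Mul(9, Pow(Add(4, Mul(9, 4), Mul(9, 25)), -1)), 0), -16) = Mul(Mul(Mul(9, Pow(Add(4, 36, 225), -1)), 0), -16) = Mul(Mul(Mul(9, Pow(265, -1)), 0), -16) = Mul(Mul(Mul(9, Rational(1, 265)), 0), -16) = Mul(Mul(Rational(9, 265), 0), -16) = Mul(0, -16) = 0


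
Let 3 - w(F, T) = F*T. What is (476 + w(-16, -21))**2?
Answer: 20449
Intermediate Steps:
w(F, T) = 3 - F*T
(476 + w(-16, -21))**2 = (476 + (3 - 1*(-16)*(-21)))**2 = (476 + (3 - 336))**2 = (476 - 333)**2 = 143**2 = 20449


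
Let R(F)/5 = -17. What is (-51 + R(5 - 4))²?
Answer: 18496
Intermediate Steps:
R(F) = -85 (R(F) = 5*(-17) = -85)
(-51 + R(5 - 4))² = (-51 - 85)² = (-136)² = 18496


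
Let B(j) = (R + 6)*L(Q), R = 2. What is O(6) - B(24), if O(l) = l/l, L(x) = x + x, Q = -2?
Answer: 33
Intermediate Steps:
L(x) = 2*x
O(l) = 1
B(j) = -32 (B(j) = (2 + 6)*(2*(-2)) = 8*(-4) = -32)
O(6) - B(24) = 1 - 1*(-32) = 1 + 32 = 33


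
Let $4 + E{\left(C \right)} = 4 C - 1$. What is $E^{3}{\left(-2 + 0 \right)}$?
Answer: $-2197$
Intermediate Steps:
$E{\left(C \right)} = -5 + 4 C$ ($E{\left(C \right)} = -4 + \left(4 C - 1\right) = -4 + \left(-1 + 4 C\right) = -5 + 4 C$)
$E^{3}{\left(-2 + 0 \right)} = \left(-5 + 4 \left(-2 + 0\right)\right)^{3} = \left(-5 + 4 \left(-2\right)\right)^{3} = \left(-5 - 8\right)^{3} = \left(-13\right)^{3} = -2197$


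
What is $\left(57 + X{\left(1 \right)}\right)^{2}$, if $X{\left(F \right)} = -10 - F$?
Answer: $2116$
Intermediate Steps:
$\left(57 + X{\left(1 \right)}\right)^{2} = \left(57 - 11\right)^{2} = 46^{2} = 2116$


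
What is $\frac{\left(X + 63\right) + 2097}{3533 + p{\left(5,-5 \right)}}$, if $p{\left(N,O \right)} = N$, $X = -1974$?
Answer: $\frac{93}{1769} \approx 0.052572$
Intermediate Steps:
$\frac{\left(X + 63\right) + 2097}{3533 + p{\left(5,-5 \right)}} = \frac{\left(-1974 + 63\right) + 2097}{3533 + 5} = \frac{-1911 + 2097}{3538} = 186 \cdot \frac{1}{3538} = \frac{93}{1769}$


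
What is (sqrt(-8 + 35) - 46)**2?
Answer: 2143 - 276*sqrt(3) ≈ 1665.0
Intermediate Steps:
(sqrt(-8 + 35) - 46)**2 = (sqrt(27) - 46)**2 = (3*sqrt(3) - 46)**2 = (-46 + 3*sqrt(3))**2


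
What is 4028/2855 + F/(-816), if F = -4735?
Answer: 16805273/2329680 ≈ 7.2136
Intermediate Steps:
4028/2855 + F/(-816) = 4028/2855 - 4735/(-816) = 4028*(1/2855) - 4735*(-1/816) = 4028/2855 + 4735/816 = 16805273/2329680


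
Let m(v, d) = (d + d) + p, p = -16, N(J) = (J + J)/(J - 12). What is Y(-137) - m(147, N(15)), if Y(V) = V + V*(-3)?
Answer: 270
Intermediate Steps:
N(J) = 2*J/(-12 + J) (N(J) = (2*J)/(-12 + J) = 2*J/(-12 + J))
Y(V) = -2*V (Y(V) = V - 3*V = -2*V)
m(v, d) = -16 + 2*d (m(v, d) = (d + d) - 16 = 2*d - 16 = -16 + 2*d)
Y(-137) - m(147, N(15)) = -2*(-137) - (-16 + 2*(2*15/(-12 + 15))) = 274 - (-16 + 2*(2*15/3)) = 274 - (-16 + 2*(2*15*(1/3))) = 274 - (-16 + 2*10) = 274 - (-16 + 20) = 274 - 1*4 = 274 - 4 = 270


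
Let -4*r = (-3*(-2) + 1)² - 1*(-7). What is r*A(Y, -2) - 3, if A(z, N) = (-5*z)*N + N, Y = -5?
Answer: 725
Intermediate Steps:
A(z, N) = N - 5*N*z (A(z, N) = -5*N*z + N = N - 5*N*z)
r = -14 (r = -((-3*(-2) + 1)² - 1*(-7))/4 = -((-1*(-6) + 1)² + 7)/4 = -((6 + 1)² + 7)/4 = -(7² + 7)/4 = -(49 + 7)/4 = -¼*56 = -14)
r*A(Y, -2) - 3 = -(-28)*(1 - 5*(-5)) - 3 = -(-28)*(1 + 25) - 3 = -(-28)*26 - 3 = -14*(-52) - 3 = 728 - 3 = 725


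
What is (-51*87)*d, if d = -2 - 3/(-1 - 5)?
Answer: 13311/2 ≈ 6655.5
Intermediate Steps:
d = -3/2 (d = -2 - 3/(-6) = -2 - 1/6*(-3) = -2 + 1/2 = -3/2 ≈ -1.5000)
(-51*87)*d = -51*87*(-3/2) = -4437*(-3/2) = 13311/2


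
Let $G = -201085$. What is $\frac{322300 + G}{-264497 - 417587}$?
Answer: $- \frac{121215}{682084} \approx -0.17771$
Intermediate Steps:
$\frac{322300 + G}{-264497 - 417587} = \frac{322300 - 201085}{-264497 - 417587} = \frac{121215}{-682084} = 121215 \left(- \frac{1}{682084}\right) = - \frac{121215}{682084}$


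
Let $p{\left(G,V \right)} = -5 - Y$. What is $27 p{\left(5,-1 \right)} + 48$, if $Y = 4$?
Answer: $-195$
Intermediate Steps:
$p{\left(G,V \right)} = -9$ ($p{\left(G,V \right)} = -5 - 4 = -9$)
$27 p{\left(5,-1 \right)} + 48 = 27 \left(-9\right) + 48 = -243 + 48 = -195$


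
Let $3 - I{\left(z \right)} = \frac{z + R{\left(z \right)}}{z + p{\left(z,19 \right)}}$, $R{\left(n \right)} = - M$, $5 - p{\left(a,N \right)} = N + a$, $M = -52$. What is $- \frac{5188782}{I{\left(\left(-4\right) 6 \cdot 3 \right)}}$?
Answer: $- \frac{36321474}{11} \approx -3.302 \cdot 10^{6}$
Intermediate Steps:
$p{\left(a,N \right)} = 5 - N - a$ ($p{\left(a,N \right)} = 5 - \left(N + a\right) = 5 - N - a$)
$R{\left(n \right)} = 52$ ($R{\left(n \right)} = \left(-1\right) \left(-52\right) = 52$)
$I{\left(z \right)} = \frac{47}{7} + \frac{z}{14}$ ($I{\left(z \right)} = 3 - \frac{z + 52}{z - \left(14 + z\right)} = 3 - \frac{52 + z}{z - \left(14 + z\right)} = 3 - \frac{52 + z}{-14} = 3 - \left(52 + z\right) \left(- \frac{1}{14}\right) = 3 - \left(- \frac{26}{7} - \frac{z}{14}\right) = 3 + \left(\frac{26}{7} + \frac{z}{14}\right) = \frac{47}{7} + \frac{z}{14}$)
$- \frac{5188782}{I{\left(\left(-4\right) 6 \cdot 3 \right)}} = - \frac{5188782}{\frac{47}{7} + \frac{\left(-4\right) 6 \cdot 3}{14}} = - \frac{5188782}{\frac{47}{7} + \frac{\left(-24\right) 3}{14}} = - \frac{5188782}{\frac{47}{7} + \frac{1}{14} \left(-72\right)} = - \frac{5188782}{\frac{47}{7} - \frac{36}{7}} = - \frac{5188782}{\frac{11}{7}} = \left(-5188782\right) \frac{7}{11} = - \frac{36321474}{11}$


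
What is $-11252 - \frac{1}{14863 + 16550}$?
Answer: $- \frac{353459077}{31413} \approx -11252.0$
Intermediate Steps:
$-11252 - \frac{1}{14863 + 16550} = -11252 - \frac{1}{31413} = - \frac{353459077}{31413}$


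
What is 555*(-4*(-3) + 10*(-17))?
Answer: -87690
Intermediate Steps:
555*(-4*(-3) + 10*(-17)) = 555*(12 - 170) = 555*(-158) = -87690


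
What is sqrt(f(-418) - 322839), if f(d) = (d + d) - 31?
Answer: I*sqrt(323706) ≈ 568.95*I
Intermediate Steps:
f(d) = -31 + 2*d (f(d) = 2*d - 31 = -31 + 2*d)
sqrt(f(-418) - 322839) = sqrt((-31 + 2*(-418)) - 322839) = sqrt((-31 - 836) - 322839) = sqrt(-867 - 322839) = sqrt(-323706) = I*sqrt(323706)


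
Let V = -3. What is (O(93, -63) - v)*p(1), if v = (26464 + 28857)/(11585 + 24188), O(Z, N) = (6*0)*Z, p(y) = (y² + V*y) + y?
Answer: 55321/35773 ≈ 1.5464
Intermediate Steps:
p(y) = y² - 2*y (p(y) = (y² - 3*y) + y = y² - 2*y)
O(Z, N) = 0 (O(Z, N) = 0*Z = 0)
v = 55321/35773 ≈ 1.5464
(O(93, -63) - v)*p(1) = (0 - 1*55321/35773)*(1*(-2 + 1)) = (0 - 55321/35773)*(1*(-1)) = -55321/35773*(-1) = 55321/35773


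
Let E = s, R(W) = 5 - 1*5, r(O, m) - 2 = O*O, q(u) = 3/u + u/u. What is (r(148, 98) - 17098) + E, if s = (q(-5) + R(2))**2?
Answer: 120204/25 ≈ 4808.2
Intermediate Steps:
q(u) = 1 + 3/u (q(u) = 3/u + 1 = 1 + 3/u)
r(O, m) = 2 + O**2 (r(O, m) = 2 + O*O = 2 + O**2)
R(W) = 0 (R(W) = 5 - 5 = 0)
s = 4/25 (s = ((3 - 5)/(-5) + 0)**2 = (-1/5*(-2) + 0)**2 = (2/5 + 0)**2 = (2/5)**2 = 4/25 ≈ 0.16000)
E = 4/25 ≈ 0.16000
(r(148, 98) - 17098) + E = ((2 + 148**2) - 17098) + 4/25 = ((2 + 21904) - 17098) + 4/25 = (21906 - 17098) + 4/25 = 4808 + 4/25 = 120204/25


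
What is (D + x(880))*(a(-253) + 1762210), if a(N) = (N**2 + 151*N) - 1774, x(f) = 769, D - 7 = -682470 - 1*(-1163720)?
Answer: 861015086292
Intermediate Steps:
D = 481257 (D = 7 + (-682470 - 1*(-1163720)) = 7 + (-682470 + 1163720) = 7 + 481250 = 481257)
a(N) = -1774 + N**2 + 151*N
(D + x(880))*(a(-253) + 1762210) = (481257 + 769)*((-1774 + (-253)**2 + 151*(-253)) + 1762210) = 482026*((-1774 + 64009 - 38203) + 1762210) = 482026*(24032 + 1762210) = 482026*1786242 = 861015086292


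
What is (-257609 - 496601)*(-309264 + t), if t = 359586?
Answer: -37953355620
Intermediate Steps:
(-257609 - 496601)*(-309264 + t) = (-257609 - 496601)*(-309264 + 359586) = -754210*50322 = -37953355620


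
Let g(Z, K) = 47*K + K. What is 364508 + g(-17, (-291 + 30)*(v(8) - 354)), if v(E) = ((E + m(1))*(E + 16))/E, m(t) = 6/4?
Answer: 4442372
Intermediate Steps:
m(t) = 3/2 (m(t) = 6*(¼) = 3/2)
v(E) = (16 + E)*(3/2 + E)/E (v(E) = ((E + 3/2)*(E + 16))/E = ((3/2 + E)*(16 + E))/E = ((16 + E)*(3/2 + E))/E = (16 + E)*(3/2 + E)/E)
g(Z, K) = 48*K
364508 + g(-17, (-291 + 30)*(v(8) - 354)) = 364508 + 48*((-291 + 30)*((35/2 + 8 + 24/8) - 354)) = 364508 + 48*(-261*((35/2 + 8 + 24*(⅛)) - 354)) = 364508 + 48*(-261*((35/2 + 8 + 3) - 354)) = 364508 + 48*(-261*(57/2 - 354)) = 364508 + 48*(-261*(-651/2)) = 364508 + 48*(169911/2) = 364508 + 4077864 = 4442372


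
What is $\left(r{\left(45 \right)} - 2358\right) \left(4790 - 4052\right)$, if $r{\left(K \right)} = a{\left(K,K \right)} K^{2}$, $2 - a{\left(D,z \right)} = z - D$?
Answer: $1248696$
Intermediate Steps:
$a{\left(D,z \right)} = 2 + D - z$ ($a{\left(D,z \right)} = 2 - \left(z - D\right) = 2 + \left(D - z\right) = 2 + D - z$)
$r{\left(K \right)} = 2 K^{2}$ ($r{\left(K \right)} = \left(2 + K - K\right) K^{2} = 2 K^{2}$)
$\left(r{\left(45 \right)} - 2358\right) \left(4790 - 4052\right) = \left(2 \cdot 45^{2} - 2358\right) \left(4790 - 4052\right) = \left(2 \cdot 2025 - 2358\right) 738 = \left(4050 - 2358\right) 738 = 1692 \cdot 738 = 1248696$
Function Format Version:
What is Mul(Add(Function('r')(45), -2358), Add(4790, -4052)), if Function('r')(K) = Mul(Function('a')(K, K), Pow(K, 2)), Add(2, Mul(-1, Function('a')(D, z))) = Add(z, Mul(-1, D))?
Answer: 1248696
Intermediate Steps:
Function('a')(D, z) = Add(2, D, Mul(-1, z)) (Function('a')(D, z) = Add(2, Mul(-1, Add(z, Mul(-1, D)))) = Add(2, Add(D, Mul(-1, z))) = Add(2, D, Mul(-1, z)))
Function('r')(K) = Mul(2, Pow(K, 2)) (Function('r')(K) = Mul(Add(2, K, Mul(-1, K)), Pow(K, 2)) = Mul(2, Pow(K, 2)))
Mul(Add(Function('r')(45), -2358), Add(4790, -4052)) = Mul(Add(Mul(2, Pow(45, 2)), -2358), Add(4790, -4052)) = Mul(Add(Mul(2, 2025), -2358), 738) = Mul(Add(4050, -2358), 738) = Mul(1692, 738) = 1248696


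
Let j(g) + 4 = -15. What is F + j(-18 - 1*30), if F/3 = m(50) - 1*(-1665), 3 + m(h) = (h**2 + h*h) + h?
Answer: 20117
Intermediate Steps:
j(g) = -19 (j(g) = -4 - 15 = -19)
m(h) = -3 + h + 2*h**2 (m(h) = -3 + ((h**2 + h*h) + h) = -3 + ((h**2 + h**2) + h) = -3 + (2*h**2 + h) = -3 + (h + 2*h**2) = -3 + h + 2*h**2)
F = 20136 (F = 3*((-3 + 50 + 2*50**2) - 1*(-1665)) = 3*((-3 + 50 + 2*2500) + 1665) = 3*((-3 + 50 + 5000) + 1665) = 3*(5047 + 1665) = 3*6712 = 20136)
F + j(-18 - 1*30) = 20136 - 19 = 20117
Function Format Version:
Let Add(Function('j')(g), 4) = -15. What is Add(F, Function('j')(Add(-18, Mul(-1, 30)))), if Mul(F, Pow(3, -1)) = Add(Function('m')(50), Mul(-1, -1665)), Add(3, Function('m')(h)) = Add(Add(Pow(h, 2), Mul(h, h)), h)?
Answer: 20117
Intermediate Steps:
Function('j')(g) = -19 (Function('j')(g) = Add(-4, -15) = -19)
Function('m')(h) = Add(-3, h, Mul(2, Pow(h, 2))) (Function('m')(h) = Add(-3, Add(Add(Pow(h, 2), Mul(h, h)), h)) = Add(-3, Add(Add(Pow(h, 2), Pow(h, 2)), h)) = Add(-3, Add(Mul(2, Pow(h, 2)), h)) = Add(-3, Add(h, Mul(2, Pow(h, 2)))) = Add(-3, h, Mul(2, Pow(h, 2))))
F = 20136 (F = Mul(3, Add(Add(-3, 50, Mul(2, Pow(50, 2))), Mul(-1, -1665))) = Mul(3, Add(Add(-3, 50, Mul(2, 2500)), 1665)) = Mul(3, Add(Add(-3, 50, 5000), 1665)) = Mul(3, Add(5047, 1665)) = Mul(3, 6712) = 20136)
Add(F, Function('j')(Add(-18, Mul(-1, 30)))) = Add(20136, -19) = 20117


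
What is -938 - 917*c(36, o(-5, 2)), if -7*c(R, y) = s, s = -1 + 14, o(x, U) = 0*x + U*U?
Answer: 765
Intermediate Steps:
o(x, U) = U**2 (o(x, U) = 0 + U**2 = U**2)
s = 13
c(R, y) = -13/7 (c(R, y) = -1/7*13 = -13/7)
-938 - 917*c(36, o(-5, 2)) = -938 - 917*(-13/7) = -938 + 1703 = 765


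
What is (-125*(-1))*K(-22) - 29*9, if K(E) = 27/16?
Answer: -801/16 ≈ -50.063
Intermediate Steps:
K(E) = 27/16 (K(E) = 27*(1/16) = 27/16)
(-125*(-1))*K(-22) - 29*9 = -125*(-1)*(27/16) - 29*9 = 125*(27/16) - 261 = 3375/16 - 261 = -801/16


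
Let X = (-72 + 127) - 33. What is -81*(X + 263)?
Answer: -23085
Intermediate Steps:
X = 22 (X = 55 - 33 = 22)
-81*(X + 263) = -81*(22 + 263) = -81*285 = -23085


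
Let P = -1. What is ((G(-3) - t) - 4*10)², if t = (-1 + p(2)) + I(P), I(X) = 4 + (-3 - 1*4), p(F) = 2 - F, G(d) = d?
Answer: 1521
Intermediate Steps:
I(X) = -3 (I(X) = 4 + (-3 - 4) = 4 - 7 = -3)
t = -4 (t = (-1 + (2 - 1*2)) - 3 = (-1 + (2 - 2)) - 3 = (-1 + 0) - 3 = -1 - 3 = -4)
((G(-3) - t) - 4*10)² = ((-3 - 1*(-4)) - 4*10)² = ((-3 + 4) - 40)² = (1 - 40)² = (-39)² = 1521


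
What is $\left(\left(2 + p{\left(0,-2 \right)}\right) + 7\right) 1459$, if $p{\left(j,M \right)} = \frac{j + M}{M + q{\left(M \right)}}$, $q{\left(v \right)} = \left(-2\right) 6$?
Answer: $\frac{93376}{7} \approx 13339.0$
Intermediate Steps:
$q{\left(v \right)} = -12$
$p{\left(j,M \right)} = \frac{M + j}{-12 + M}$ ($p{\left(j,M \right)} = \frac{j + M}{M - 12} = \frac{M + j}{-12 + M}$)
$\left(\left(2 + p{\left(0,-2 \right)}\right) + 7\right) 1459 = \left(\left(2 + \frac{-2 + 0}{-12 - 2}\right) + 7\right) 1459 = \left(\left(2 + \frac{1}{-14} \left(-2\right)\right) + 7\right) 1459 = \left(\left(2 - - \frac{1}{7}\right) + 7\right) 1459 = \left(\left(2 + \frac{1}{7}\right) + 7\right) 1459 = \left(\frac{15}{7} + 7\right) 1459 = \frac{64}{7} \cdot 1459 = \frac{93376}{7}$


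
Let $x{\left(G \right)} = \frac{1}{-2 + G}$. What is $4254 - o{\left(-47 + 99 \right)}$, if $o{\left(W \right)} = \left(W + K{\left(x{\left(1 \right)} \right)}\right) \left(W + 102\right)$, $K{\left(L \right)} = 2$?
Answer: $-4062$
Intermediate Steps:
$o{\left(W \right)} = \left(2 + W\right) \left(102 + W\right)$ ($o{\left(W \right)} = \left(W + 2\right) \left(W + 102\right) = \left(2 + W\right) \left(102 + W\right)$)
$4254 - o{\left(-47 + 99 \right)} = 4254 - \left(204 + \left(-47 + 99\right)^{2} + 104 \left(-47 + 99\right)\right) = 4254 - \left(204 + 52^{2} + 104 \cdot 52\right) = 4254 - \left(204 + 2704 + 5408\right) = 4254 - 8316 = -4062$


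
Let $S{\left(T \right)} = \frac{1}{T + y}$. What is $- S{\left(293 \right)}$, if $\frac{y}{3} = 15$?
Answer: $- \frac{1}{338} \approx -0.0029586$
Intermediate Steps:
$y = 45$ ($y = 3 \cdot 15 = 45$)
$S{\left(T \right)} = \frac{1}{45 + T}$ ($S{\left(T \right)} = \frac{1}{T + 45} = \frac{1}{45 + T}$)
$- S{\left(293 \right)} = - \frac{1}{45 + 293} = - \frac{1}{338}$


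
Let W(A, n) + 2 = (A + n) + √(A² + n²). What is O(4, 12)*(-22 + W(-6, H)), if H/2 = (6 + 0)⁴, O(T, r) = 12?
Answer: 30744 + 360*√7465 ≈ 61848.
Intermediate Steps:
H = 2592 (H = 2*(6 + 0)⁴ = 2*6⁴ = 2*1296 = 2592)
W(A, n) = -2 + A + n + √(A² + n²) (W(A, n) = -2 + ((A + n) + √(A² + n²)) = -2 + (A + n + √(A² + n²)) = -2 + A + n + √(A² + n²))
O(4, 12)*(-22 + W(-6, H)) = 12*(-22 + (-2 - 6 + 2592 + √((-6)² + 2592²))) = 12*(-22 + (-2 - 6 + 2592 + √(36 + 6718464))) = 12*(-22 + (-2 - 6 + 2592 + √6718500)) = 12*(-22 + (-2 - 6 + 2592 + 30*√7465)) = 12*(-22 + (2584 + 30*√7465)) = 12*(2562 + 30*√7465) = 30744 + 360*√7465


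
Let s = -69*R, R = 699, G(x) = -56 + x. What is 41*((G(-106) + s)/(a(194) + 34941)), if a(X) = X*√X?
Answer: -69326892333/1213572097 + 384917922*√194/1213572097 ≈ -52.709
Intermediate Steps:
a(X) = X^(3/2)
s = -48231 (s = -69*699 = -48231)
41*((G(-106) + s)/(a(194) + 34941)) = 41*(((-56 - 106) - 48231)/(194^(3/2) + 34941)) = 41*((-162 - 48231)/(194*√194 + 34941)) = 41*(-48393/(34941 + 194*√194)) = -1984113/(34941 + 194*√194)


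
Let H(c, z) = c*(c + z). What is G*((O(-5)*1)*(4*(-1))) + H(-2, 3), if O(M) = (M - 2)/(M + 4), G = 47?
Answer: -1318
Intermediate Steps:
O(M) = (-2 + M)/(4 + M)
G*((O(-5)*1)*(4*(-1))) + H(-2, 3) = 47*((((-2 - 5)/(4 - 5))*1)*(4*(-1))) - 2*(-2 + 3) = 47*(((-7/(-1))*1)*(-4)) - 2*1 = 47*((-1*(-7)*1)*(-4)) - 2 = 47*((7*1)*(-4)) - 2 = 47*(7*(-4)) - 2 = 47*(-28) - 2 = -1316 - 2 = -1318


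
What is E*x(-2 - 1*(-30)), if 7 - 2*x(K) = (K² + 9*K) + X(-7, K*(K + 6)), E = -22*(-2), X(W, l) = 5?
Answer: -22748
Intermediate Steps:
E = 44
x(K) = 1 - 9*K/2 - K²/2 (x(K) = 7/2 - ((K² + 9*K) + 5)/2 = 7/2 - (5 + K² + 9*K)/2 = 7/2 + (-5/2 - 9*K/2 - K²/2) = 1 - 9*K/2 - K²/2)
E*x(-2 - 1*(-30)) = 44*(1 - 9*(-2 - 1*(-30))/2 - (-2 - 1*(-30))²/2) = 44*(1 - 9*(-2 + 30)/2 - (-2 + 30)²/2) = 44*(1 - 9/2*28 - ½*28²) = 44*(1 - 126 - ½*784) = 44*(1 - 126 - 392) = 44*(-517) = -22748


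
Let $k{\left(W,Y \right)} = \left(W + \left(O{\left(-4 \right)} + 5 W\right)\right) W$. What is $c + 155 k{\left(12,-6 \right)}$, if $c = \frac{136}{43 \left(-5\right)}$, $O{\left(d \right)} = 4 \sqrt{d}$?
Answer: $\frac{28792664}{215} + 14880 i \approx 1.3392 \cdot 10^{5} + 14880.0 i$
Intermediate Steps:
$c = - \frac{136}{215}$ ($c = \frac{136}{-215} = 136 \left(- \frac{1}{215}\right) = - \frac{136}{215} \approx -0.63256$)
$k{\left(W,Y \right)} = W \left(6 W + 8 i\right)$ ($k{\left(W,Y \right)} = \left(W + \left(4 \sqrt{-4} + 5 W\right)\right) W = \left(W + \left(4 \cdot 2 i + 5 W\right)\right) W = \left(W + \left(8 i + 5 W\right)\right) W = \left(W + \left(5 W + 8 i\right)\right) W = \left(6 W + 8 i\right) W = W \left(6 W + 8 i\right)$)
$c + 155 k{\left(12,-6 \right)} = - \frac{136}{215} + 155 \cdot 2 \cdot 12 \left(3 \cdot 12 + 4 i\right) = - \frac{136}{215} + 155 \cdot 2 \cdot 12 \left(36 + 4 i\right) = - \frac{136}{215} + 155 \left(864 + 96 i\right) = - \frac{136}{215} + \left(133920 + 14880 i\right) = \frac{28792664}{215} + 14880 i$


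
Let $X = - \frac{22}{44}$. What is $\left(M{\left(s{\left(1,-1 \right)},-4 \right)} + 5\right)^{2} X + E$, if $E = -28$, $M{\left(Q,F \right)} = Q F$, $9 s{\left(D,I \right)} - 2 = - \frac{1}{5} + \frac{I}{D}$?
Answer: $- \frac{157081}{4050} \approx -38.785$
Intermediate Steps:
$s{\left(D,I \right)} = \frac{1}{5} + \frac{I}{9 D}$ ($s{\left(D,I \right)} = \frac{2}{9} + \frac{- \frac{1}{5} + \frac{I}{D}}{9} = \frac{2}{9} - \left(\frac{1}{45} - \frac{I}{9 D}\right) = \frac{1}{5} + \frac{I}{9 D}$)
$M{\left(Q,F \right)} = F Q$
$X = - \frac{1}{2}$ ($X = \left(-22\right) \frac{1}{44} = - \frac{1}{2} \approx -0.5$)
$\left(M{\left(s{\left(1,-1 \right)},-4 \right)} + 5\right)^{2} X + E = \left(- 4 \frac{\frac{1}{5} \cdot 1 + \frac{1}{9} \left(-1\right)}{1} + 5\right)^{2} \left(- \frac{1}{2}\right) - 28 = \left(- 4 \cdot 1 \left(\frac{1}{5} - \frac{1}{9}\right) + 5\right)^{2} \left(- \frac{1}{2}\right) - 28 = \left(- 4 \cdot 1 \cdot \frac{4}{45} + 5\right)^{2} \left(- \frac{1}{2}\right) - 28 = \left(\left(-4\right) \frac{4}{45} + 5\right)^{2} \left(- \frac{1}{2}\right) - 28 = \left(- \frac{16}{45} + 5\right)^{2} \left(- \frac{1}{2}\right) - 28 = \left(\frac{209}{45}\right)^{2} \left(- \frac{1}{2}\right) - 28 = \frac{43681}{2025} \left(- \frac{1}{2}\right) - 28 = - \frac{43681}{4050} - 28 = - \frac{157081}{4050}$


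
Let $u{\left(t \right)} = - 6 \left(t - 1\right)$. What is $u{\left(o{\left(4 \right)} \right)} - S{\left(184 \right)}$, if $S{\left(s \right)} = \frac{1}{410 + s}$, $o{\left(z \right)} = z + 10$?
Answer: $- \frac{46333}{594} \approx -78.002$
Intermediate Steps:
$o{\left(z \right)} = 10 + z$
$u{\left(t \right)} = 6 - 6 t$ ($u{\left(t \right)} = - 6 \left(-1 + t\right) = 6 - 6 t$)
$u{\left(o{\left(4 \right)} \right)} - S{\left(184 \right)} = \left(6 - 6 \left(10 + 4\right)\right) - \frac{1}{410 + 184} = \left(6 - 84\right) - \frac{1}{594} = -78 - \frac{1}{594} = - \frac{46333}{594}$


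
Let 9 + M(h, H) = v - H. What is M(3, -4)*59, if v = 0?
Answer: -295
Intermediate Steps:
M(h, H) = -9 - H (M(h, H) = -9 + (0 - H) = -9 - H)
M(3, -4)*59 = (-9 - 1*(-4))*59 = (-9 + 4)*59 = -5*59 = -295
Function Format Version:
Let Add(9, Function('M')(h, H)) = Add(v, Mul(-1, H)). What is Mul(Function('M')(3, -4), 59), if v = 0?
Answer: -295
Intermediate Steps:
Function('M')(h, H) = Add(-9, Mul(-1, H)) (Function('M')(h, H) = Add(-9, Add(0, Mul(-1, H))) = Add(-9, Mul(-1, H)))
Mul(Function('M')(3, -4), 59) = Mul(Add(-9, Mul(-1, -4)), 59) = Mul(Add(-9, 4), 59) = Mul(-5, 59) = -295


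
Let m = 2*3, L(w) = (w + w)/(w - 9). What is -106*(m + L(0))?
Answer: -636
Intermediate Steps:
L(w) = 2*w/(-9 + w) (L(w) = (2*w)/(-9 + w) = 2*w/(-9 + w))
m = 6
-106*(m + L(0)) = -106*(6 + 2*0/(-9 + 0)) = -106*(6 + 2*0/(-9)) = -106*(6 + 2*0*(-1/9)) = -106*(6 + 0) = -106*6 = -636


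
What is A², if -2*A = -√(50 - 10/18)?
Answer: 445/36 ≈ 12.361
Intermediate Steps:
A = √445/6 (A = -(-1)*√(50 - 10/18)/2 = -(-1)*√(50 - 10*1/18)/2 = -(-1)*√(50 - 5/9)/2 = -(-1)*√(445/9)/2 = -(-1)*√445/3/2 = -(-1)*√445/6 = √445/6 ≈ 3.5158)
A² = (√445/6)² = 445/36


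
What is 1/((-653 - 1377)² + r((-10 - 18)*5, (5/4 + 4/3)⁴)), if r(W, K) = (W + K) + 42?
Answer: 20736/85449873793 ≈ 2.4267e-7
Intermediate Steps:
r(W, K) = 42 + K + W (r(W, K) = (K + W) + 42 = 42 + K + W)
1/((-653 - 1377)² + r((-10 - 18)*5, (5/4 + 4/3)⁴)) = 1/((-653 - 1377)² + (42 + (5/4 + 4/3)⁴ + (-10 - 18)*5)) = 1/((-2030)² + (42 + (5*(¼) + 4*(⅓))⁴ - 28*5)) = 1/(4120900 + (42 + (5/4 + 4/3)⁴ - 140)) = 1/(4120900 + (42 + (31/12)⁴ - 140)) = 1/(4120900 + (42 + 923521/20736 - 140)) = 1/(4120900 - 1108607/20736) = 1/(85449873793/20736) = 20736/85449873793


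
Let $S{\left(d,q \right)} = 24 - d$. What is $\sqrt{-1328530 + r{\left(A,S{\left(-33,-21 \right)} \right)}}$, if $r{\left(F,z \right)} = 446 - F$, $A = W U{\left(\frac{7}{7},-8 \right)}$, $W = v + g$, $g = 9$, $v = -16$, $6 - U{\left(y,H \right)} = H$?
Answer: $3 i \sqrt{147554} \approx 1152.4 i$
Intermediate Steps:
$U{\left(y,H \right)} = 6 - H$
$W = -7$ ($W = -16 + 9 = -7$)
$A = -98$ ($A = - 7 \left(6 - -8\right) = - 7 \left(6 + 8\right) = \left(-7\right) 14 = -98$)
$\sqrt{-1328530 + r{\left(A,S{\left(-33,-21 \right)} \right)}} = \sqrt{-1328530 + \left(446 - -98\right)} = \sqrt{-1328530 + \left(446 + 98\right)} = \sqrt{-1328530 + 544} = \sqrt{-1327986} = 3 i \sqrt{147554}$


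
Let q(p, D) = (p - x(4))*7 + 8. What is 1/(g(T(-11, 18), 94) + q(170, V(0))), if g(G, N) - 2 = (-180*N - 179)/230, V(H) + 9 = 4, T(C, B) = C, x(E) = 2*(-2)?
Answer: 230/265341 ≈ 0.00086681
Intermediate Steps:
x(E) = -4
V(H) = -5 (V(H) = -9 + 4 = -5)
q(p, D) = 36 + 7*p (q(p, D) = (p - 1*(-4))*7 + 8 = (p + 4)*7 + 8 = (4 + p)*7 + 8 = (28 + 7*p) + 8 = 36 + 7*p)
g(G, N) = 281/230 - 18*N/23 (g(G, N) = 2 + (-180*N - 179)/230 = 2 + (-179 - 180*N)*(1/230) = 2 + (-179/230 - 18*N/23) = 281/230 - 18*N/23)
1/(g(T(-11, 18), 94) + q(170, V(0))) = 1/((281/230 - 18/23*94) + (36 + 7*170)) = 1/((281/230 - 1692/23) + (36 + 1190)) = 1/(-16639/230 + 1226) = 1/(265341/230) = 230/265341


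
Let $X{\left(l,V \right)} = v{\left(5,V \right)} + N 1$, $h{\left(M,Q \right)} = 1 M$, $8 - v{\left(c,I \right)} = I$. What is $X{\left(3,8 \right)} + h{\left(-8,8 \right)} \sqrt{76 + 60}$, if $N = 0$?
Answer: $- 16 \sqrt{34} \approx -93.295$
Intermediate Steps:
$v{\left(c,I \right)} = 8 - I$
$h{\left(M,Q \right)} = M$
$X{\left(l,V \right)} = 8 - V$ ($X{\left(l,V \right)} = \left(8 - V\right) + 0 \cdot 1 = \left(8 - V\right) + 0 = 8 - V$)
$X{\left(3,8 \right)} + h{\left(-8,8 \right)} \sqrt{76 + 60} = \left(8 - 8\right) - 8 \sqrt{76 + 60} = \left(8 - 8\right) - 8 \sqrt{136} = 0 - 8 \cdot 2 \sqrt{34} = 0 - 16 \sqrt{34} = - 16 \sqrt{34}$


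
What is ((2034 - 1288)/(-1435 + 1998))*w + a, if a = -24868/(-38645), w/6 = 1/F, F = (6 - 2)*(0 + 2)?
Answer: 71245123/43514270 ≈ 1.6373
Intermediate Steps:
F = 8 (F = 4*2 = 8)
w = ¾ (w = 6/8 = 6*(⅛) = ¾ ≈ 0.75000)
a = 24868/38645 (a = -24868*(-1/38645) = 24868/38645 ≈ 0.64350)
((2034 - 1288)/(-1435 + 1998))*w + a = ((2034 - 1288)/(-1435 + 1998))*(¾) + 24868/38645 = (746/563)*(¾) + 24868/38645 = 1119/1126 + 24868/38645 = 71245123/43514270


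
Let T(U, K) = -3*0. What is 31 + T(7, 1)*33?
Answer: 31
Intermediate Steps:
T(U, K) = 0
31 + T(7, 1)*33 = 31 + 0*33 = 31 + 0 = 31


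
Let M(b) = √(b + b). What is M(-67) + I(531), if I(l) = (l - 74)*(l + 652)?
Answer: 540631 + I*√134 ≈ 5.4063e+5 + 11.576*I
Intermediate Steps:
M(b) = √2*√b (M(b) = √(2*b) = √2*√b)
I(l) = (-74 + l)*(652 + l)
M(-67) + I(531) = √2*√(-67) + (-48248 + 531² + 578*531) = √2*(I*√67) + (-48248 + 281961 + 306918) = I*√134 + 540631 = 540631 + I*√134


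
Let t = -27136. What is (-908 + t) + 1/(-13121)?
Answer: -367965325/13121 ≈ -28044.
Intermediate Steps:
(-908 + t) + 1/(-13121) = (-908 - 27136) + 1/(-13121) = -28044 - 1/13121 = -367965325/13121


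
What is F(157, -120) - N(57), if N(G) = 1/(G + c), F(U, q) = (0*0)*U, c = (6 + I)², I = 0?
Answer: -1/93 ≈ -0.010753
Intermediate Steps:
c = 36 (c = (6 + 0)² = 6² = 36)
F(U, q) = 0 (F(U, q) = 0*U = 0)
N(G) = 1/(36 + G) (N(G) = 1/(G + 36) = 1/(36 + G))
F(157, -120) - N(57) = 0 - 1/(36 + 57) = 0 - 1/93 = -1/93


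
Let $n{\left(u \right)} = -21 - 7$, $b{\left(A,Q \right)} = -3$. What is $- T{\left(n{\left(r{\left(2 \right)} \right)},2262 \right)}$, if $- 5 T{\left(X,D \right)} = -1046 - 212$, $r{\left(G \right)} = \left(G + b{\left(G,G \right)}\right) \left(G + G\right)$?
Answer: $- \frac{1258}{5} \approx -251.6$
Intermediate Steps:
$r{\left(G \right)} = 2 G \left(-3 + G\right)$ ($r{\left(G \right)} = \left(G - 3\right) \left(G + G\right) = \left(-3 + G\right) 2 G = 2 G \left(-3 + G\right)$)
$n{\left(u \right)} = -28$ ($n{\left(u \right)} = -21 - 7 = -28$)
$T{\left(X,D \right)} = \frac{1258}{5}$ ($T{\left(X,D \right)} = - \frac{-1046 - 212}{5} = \left(- \frac{1}{5}\right) \left(-1258\right) = \frac{1258}{5}$)
$- T{\left(n{\left(r{\left(2 \right)} \right)},2262 \right)} = \left(-1\right) \frac{1258}{5} = - \frac{1258}{5}$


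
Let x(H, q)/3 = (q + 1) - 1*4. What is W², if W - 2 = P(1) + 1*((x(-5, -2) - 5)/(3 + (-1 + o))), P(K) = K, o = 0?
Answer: 49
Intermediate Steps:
x(H, q) = -9 + 3*q (x(H, q) = 3*((q + 1) - 1*4) = 3*((1 + q) - 4) = 3*(-3 + q) = -9 + 3*q)
W = -7 (W = 2 + (1 + 1*(((-9 + 3*(-2)) - 5)/(3 + (-1 + 0)))) = 2 + (1 + 1*(((-9 - 6) - 5)/(3 - 1))) = 2 + (1 + 1*((-15 - 5)/2)) = 2 + (1 + 1*(-20*½)) = 2 + (1 + 1*(-10)) = 2 + (1 - 10) = 2 - 9 = -7)
W² = (-7)² = 49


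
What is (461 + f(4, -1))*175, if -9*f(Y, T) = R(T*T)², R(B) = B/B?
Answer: 725900/9 ≈ 80656.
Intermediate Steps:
R(B) = 1
f(Y, T) = -⅑ (f(Y, T) = -⅑*1² = -⅑*1 = -⅑)
(461 + f(4, -1))*175 = (461 - ⅑)*175 = (4148/9)*175 = 725900/9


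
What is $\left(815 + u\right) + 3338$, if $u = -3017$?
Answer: $1136$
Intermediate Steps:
$\left(815 + u\right) + 3338 = \left(815 - 3017\right) + 3338 = -2202 + 3338 = 1136$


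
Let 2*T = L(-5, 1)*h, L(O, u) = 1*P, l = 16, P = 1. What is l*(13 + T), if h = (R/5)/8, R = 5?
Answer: 209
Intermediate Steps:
h = 1/8 (h = (5/5)/8 = (5*(1/5))*(1/8) = 1*(1/8) = 1/8 ≈ 0.12500)
L(O, u) = 1 (L(O, u) = 1*1 = 1)
T = 1/16 (T = (1*(1/8))/2 = (1/2)*(1/8) = 1/16 ≈ 0.062500)
l*(13 + T) = 16*(13 + 1/16) = 16*(209/16) = 209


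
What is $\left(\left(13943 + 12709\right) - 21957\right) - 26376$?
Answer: $-21681$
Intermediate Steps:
$\left(\left(13943 + 12709\right) - 21957\right) - 26376 = \left(26652 - 21957\right) - 26376 = 4695 - 26376 = -21681$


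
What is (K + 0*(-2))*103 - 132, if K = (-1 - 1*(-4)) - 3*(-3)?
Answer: 1104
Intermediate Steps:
K = 12 (K = (-1 + 4) + 9 = 3 + 9 = 12)
(K + 0*(-2))*103 - 132 = (12 + 0*(-2))*103 - 132 = (12 + 0)*103 - 132 = 12*103 - 132 = 1236 - 132 = 1104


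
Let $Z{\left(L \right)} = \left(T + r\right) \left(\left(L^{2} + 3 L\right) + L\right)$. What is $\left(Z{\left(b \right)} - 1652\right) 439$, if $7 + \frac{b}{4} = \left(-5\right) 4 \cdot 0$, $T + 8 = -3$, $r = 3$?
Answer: $-3085292$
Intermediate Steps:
$T = -11$ ($T = -8 - 3 = -11$)
$b = -28$ ($b = -28 + 4 \left(-5\right) 4 \cdot 0 = -28 + 4 \left(\left(-20\right) 0\right) = -28 + 4 \cdot 0 = -28 + 0 = -28$)
$Z{\left(L \right)} = - 32 L - 8 L^{2}$ ($Z{\left(L \right)} = \left(-11 + 3\right) \left(\left(L^{2} + 3 L\right) + L\right) = - 8 \left(L^{2} + 4 L\right) = - 32 L - 8 L^{2}$)
$\left(Z{\left(b \right)} - 1652\right) 439 = \left(8 \left(-28\right) \left(-4 - -28\right) - 1652\right) 439 = \left(8 \left(-28\right) \left(-4 + 28\right) - 1652\right) 439 = \left(8 \left(-28\right) 24 - 1652\right) 439 = \left(-5376 - 1652\right) 439 = \left(-7028\right) 439 = -3085292$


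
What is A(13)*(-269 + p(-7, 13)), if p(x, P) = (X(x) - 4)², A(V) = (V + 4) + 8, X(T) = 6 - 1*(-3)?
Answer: -6100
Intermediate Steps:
X(T) = 9 (X(T) = 6 + 3 = 9)
A(V) = 12 + V (A(V) = (4 + V) + 8 = 12 + V)
p(x, P) = 25 (p(x, P) = (9 - 4)² = 5² = 25)
A(13)*(-269 + p(-7, 13)) = (12 + 13)*(-269 + 25) = 25*(-244) = -6100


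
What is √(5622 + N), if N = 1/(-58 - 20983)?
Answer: √2488992513541/21041 ≈ 74.980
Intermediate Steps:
N = -1/21041 (N = 1/(-21041) = -1/21041 ≈ -4.7526e-5)
√(5622 + N) = √(5622 - 1/21041) = √(118292501/21041) = √2488992513541/21041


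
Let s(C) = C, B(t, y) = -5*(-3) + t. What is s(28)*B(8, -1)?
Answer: 644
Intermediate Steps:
B(t, y) = 15 + t
s(28)*B(8, -1) = 28*(15 + 8) = 28*23 = 644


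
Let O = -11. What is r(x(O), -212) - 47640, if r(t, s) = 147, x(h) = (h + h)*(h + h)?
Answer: -47493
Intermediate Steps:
x(h) = 4*h**2 (x(h) = (2*h)*(2*h) = 4*h**2)
r(x(O), -212) - 47640 = 147 - 47640 = -47493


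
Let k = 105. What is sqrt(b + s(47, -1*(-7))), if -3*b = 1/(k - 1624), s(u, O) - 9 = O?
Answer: sqrt(6780909)/651 ≈ 4.0000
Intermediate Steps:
s(u, O) = 9 + O
b = 1/4557 (b = -1/(3*(105 - 1624)) = -1/3/(-1519) = -1/3*(-1/1519) = 1/4557 ≈ 0.00021944)
sqrt(b + s(47, -1*(-7))) = sqrt(1/4557 + (9 - 1*(-7))) = sqrt(1/4557 + (9 + 7)) = sqrt(1/4557 + 16) = sqrt(72913/4557) = sqrt(6780909)/651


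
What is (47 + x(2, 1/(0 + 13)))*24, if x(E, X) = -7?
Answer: 960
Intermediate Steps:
(47 + x(2, 1/(0 + 13)))*24 = (47 - 7)*24 = 40*24 = 960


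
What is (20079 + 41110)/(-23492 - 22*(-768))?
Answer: -61189/6596 ≈ -9.2767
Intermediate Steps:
(20079 + 41110)/(-23492 - 22*(-768)) = 61189/(-23492 + 16896) = 61189/(-6596) = 61189*(-1/6596) = -61189/6596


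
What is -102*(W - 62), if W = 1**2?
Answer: 6222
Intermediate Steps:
W = 1
-102*(W - 62) = -102*(1 - 62) = -102*(-61) = 6222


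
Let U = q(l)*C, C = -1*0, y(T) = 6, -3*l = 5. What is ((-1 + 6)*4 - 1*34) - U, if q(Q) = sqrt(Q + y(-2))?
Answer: -14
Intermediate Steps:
l = -5/3 (l = -1/3*5 = -5/3 ≈ -1.6667)
q(Q) = sqrt(6 + Q) (q(Q) = sqrt(Q + 6) = sqrt(6 + Q))
C = 0
U = 0 (U = sqrt(6 - 5/3)*0 = sqrt(13/3)*0 = (sqrt(39)/3)*0 = 0)
((-1 + 6)*4 - 1*34) - U = ((-1 + 6)*4 - 1*34) - 1*0 = (5*4 - 34) + 0 = (20 - 34) + 0 = -14 + 0 = -14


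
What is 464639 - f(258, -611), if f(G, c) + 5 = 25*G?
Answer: 458194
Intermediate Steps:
f(G, c) = -5 + 25*G
464639 - f(258, -611) = 464639 - (-5 + 25*258) = 464639 - (-5 + 6450) = 464639 - 1*6445 = 464639 - 6445 = 458194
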